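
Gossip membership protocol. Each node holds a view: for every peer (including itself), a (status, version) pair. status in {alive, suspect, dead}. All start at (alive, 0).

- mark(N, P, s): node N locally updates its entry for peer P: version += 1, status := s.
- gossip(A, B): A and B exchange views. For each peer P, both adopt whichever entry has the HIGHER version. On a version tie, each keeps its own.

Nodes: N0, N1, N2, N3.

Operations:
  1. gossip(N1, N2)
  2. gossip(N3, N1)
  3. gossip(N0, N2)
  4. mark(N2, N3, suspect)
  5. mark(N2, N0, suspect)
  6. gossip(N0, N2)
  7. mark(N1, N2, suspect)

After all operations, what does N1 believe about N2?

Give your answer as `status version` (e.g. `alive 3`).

Op 1: gossip N1<->N2 -> N1.N0=(alive,v0) N1.N1=(alive,v0) N1.N2=(alive,v0) N1.N3=(alive,v0) | N2.N0=(alive,v0) N2.N1=(alive,v0) N2.N2=(alive,v0) N2.N3=(alive,v0)
Op 2: gossip N3<->N1 -> N3.N0=(alive,v0) N3.N1=(alive,v0) N3.N2=(alive,v0) N3.N3=(alive,v0) | N1.N0=(alive,v0) N1.N1=(alive,v0) N1.N2=(alive,v0) N1.N3=(alive,v0)
Op 3: gossip N0<->N2 -> N0.N0=(alive,v0) N0.N1=(alive,v0) N0.N2=(alive,v0) N0.N3=(alive,v0) | N2.N0=(alive,v0) N2.N1=(alive,v0) N2.N2=(alive,v0) N2.N3=(alive,v0)
Op 4: N2 marks N3=suspect -> (suspect,v1)
Op 5: N2 marks N0=suspect -> (suspect,v1)
Op 6: gossip N0<->N2 -> N0.N0=(suspect,v1) N0.N1=(alive,v0) N0.N2=(alive,v0) N0.N3=(suspect,v1) | N2.N0=(suspect,v1) N2.N1=(alive,v0) N2.N2=(alive,v0) N2.N3=(suspect,v1)
Op 7: N1 marks N2=suspect -> (suspect,v1)

Answer: suspect 1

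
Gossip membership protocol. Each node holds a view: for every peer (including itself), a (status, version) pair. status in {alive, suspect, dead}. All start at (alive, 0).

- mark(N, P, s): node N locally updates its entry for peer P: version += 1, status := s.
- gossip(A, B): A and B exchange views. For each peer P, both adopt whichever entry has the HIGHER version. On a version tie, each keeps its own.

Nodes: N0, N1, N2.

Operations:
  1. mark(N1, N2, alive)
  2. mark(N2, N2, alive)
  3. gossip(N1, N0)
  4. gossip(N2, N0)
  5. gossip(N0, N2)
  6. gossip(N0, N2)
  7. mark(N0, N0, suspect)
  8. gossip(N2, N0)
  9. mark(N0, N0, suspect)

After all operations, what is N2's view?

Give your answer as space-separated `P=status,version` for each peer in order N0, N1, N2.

Op 1: N1 marks N2=alive -> (alive,v1)
Op 2: N2 marks N2=alive -> (alive,v1)
Op 3: gossip N1<->N0 -> N1.N0=(alive,v0) N1.N1=(alive,v0) N1.N2=(alive,v1) | N0.N0=(alive,v0) N0.N1=(alive,v0) N0.N2=(alive,v1)
Op 4: gossip N2<->N0 -> N2.N0=(alive,v0) N2.N1=(alive,v0) N2.N2=(alive,v1) | N0.N0=(alive,v0) N0.N1=(alive,v0) N0.N2=(alive,v1)
Op 5: gossip N0<->N2 -> N0.N0=(alive,v0) N0.N1=(alive,v0) N0.N2=(alive,v1) | N2.N0=(alive,v0) N2.N1=(alive,v0) N2.N2=(alive,v1)
Op 6: gossip N0<->N2 -> N0.N0=(alive,v0) N0.N1=(alive,v0) N0.N2=(alive,v1) | N2.N0=(alive,v0) N2.N1=(alive,v0) N2.N2=(alive,v1)
Op 7: N0 marks N0=suspect -> (suspect,v1)
Op 8: gossip N2<->N0 -> N2.N0=(suspect,v1) N2.N1=(alive,v0) N2.N2=(alive,v1) | N0.N0=(suspect,v1) N0.N1=(alive,v0) N0.N2=(alive,v1)
Op 9: N0 marks N0=suspect -> (suspect,v2)

Answer: N0=suspect,1 N1=alive,0 N2=alive,1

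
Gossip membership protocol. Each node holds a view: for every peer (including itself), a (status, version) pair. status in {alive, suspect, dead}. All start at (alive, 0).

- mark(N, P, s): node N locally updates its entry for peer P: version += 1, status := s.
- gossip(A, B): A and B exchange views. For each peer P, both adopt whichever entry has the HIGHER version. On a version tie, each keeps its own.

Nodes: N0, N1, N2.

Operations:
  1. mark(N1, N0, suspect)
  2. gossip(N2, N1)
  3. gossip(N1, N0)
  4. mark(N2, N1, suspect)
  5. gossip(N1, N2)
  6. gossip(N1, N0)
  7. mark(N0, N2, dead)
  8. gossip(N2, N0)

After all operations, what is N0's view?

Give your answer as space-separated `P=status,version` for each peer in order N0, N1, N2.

Op 1: N1 marks N0=suspect -> (suspect,v1)
Op 2: gossip N2<->N1 -> N2.N0=(suspect,v1) N2.N1=(alive,v0) N2.N2=(alive,v0) | N1.N0=(suspect,v1) N1.N1=(alive,v0) N1.N2=(alive,v0)
Op 3: gossip N1<->N0 -> N1.N0=(suspect,v1) N1.N1=(alive,v0) N1.N2=(alive,v0) | N0.N0=(suspect,v1) N0.N1=(alive,v0) N0.N2=(alive,v0)
Op 4: N2 marks N1=suspect -> (suspect,v1)
Op 5: gossip N1<->N2 -> N1.N0=(suspect,v1) N1.N1=(suspect,v1) N1.N2=(alive,v0) | N2.N0=(suspect,v1) N2.N1=(suspect,v1) N2.N2=(alive,v0)
Op 6: gossip N1<->N0 -> N1.N0=(suspect,v1) N1.N1=(suspect,v1) N1.N2=(alive,v0) | N0.N0=(suspect,v1) N0.N1=(suspect,v1) N0.N2=(alive,v0)
Op 7: N0 marks N2=dead -> (dead,v1)
Op 8: gossip N2<->N0 -> N2.N0=(suspect,v1) N2.N1=(suspect,v1) N2.N2=(dead,v1) | N0.N0=(suspect,v1) N0.N1=(suspect,v1) N0.N2=(dead,v1)

Answer: N0=suspect,1 N1=suspect,1 N2=dead,1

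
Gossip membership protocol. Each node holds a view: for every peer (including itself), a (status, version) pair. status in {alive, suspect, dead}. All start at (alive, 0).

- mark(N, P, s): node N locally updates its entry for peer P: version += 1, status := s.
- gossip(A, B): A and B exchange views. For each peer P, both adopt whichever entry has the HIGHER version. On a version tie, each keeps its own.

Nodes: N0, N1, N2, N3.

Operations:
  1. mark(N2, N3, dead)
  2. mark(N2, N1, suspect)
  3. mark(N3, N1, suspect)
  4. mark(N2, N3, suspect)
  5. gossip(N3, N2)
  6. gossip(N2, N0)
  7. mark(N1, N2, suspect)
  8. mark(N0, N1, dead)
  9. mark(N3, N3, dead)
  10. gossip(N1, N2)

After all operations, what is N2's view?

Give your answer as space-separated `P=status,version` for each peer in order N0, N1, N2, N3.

Op 1: N2 marks N3=dead -> (dead,v1)
Op 2: N2 marks N1=suspect -> (suspect,v1)
Op 3: N3 marks N1=suspect -> (suspect,v1)
Op 4: N2 marks N3=suspect -> (suspect,v2)
Op 5: gossip N3<->N2 -> N3.N0=(alive,v0) N3.N1=(suspect,v1) N3.N2=(alive,v0) N3.N3=(suspect,v2) | N2.N0=(alive,v0) N2.N1=(suspect,v1) N2.N2=(alive,v0) N2.N3=(suspect,v2)
Op 6: gossip N2<->N0 -> N2.N0=(alive,v0) N2.N1=(suspect,v1) N2.N2=(alive,v0) N2.N3=(suspect,v2) | N0.N0=(alive,v0) N0.N1=(suspect,v1) N0.N2=(alive,v0) N0.N3=(suspect,v2)
Op 7: N1 marks N2=suspect -> (suspect,v1)
Op 8: N0 marks N1=dead -> (dead,v2)
Op 9: N3 marks N3=dead -> (dead,v3)
Op 10: gossip N1<->N2 -> N1.N0=(alive,v0) N1.N1=(suspect,v1) N1.N2=(suspect,v1) N1.N3=(suspect,v2) | N2.N0=(alive,v0) N2.N1=(suspect,v1) N2.N2=(suspect,v1) N2.N3=(suspect,v2)

Answer: N0=alive,0 N1=suspect,1 N2=suspect,1 N3=suspect,2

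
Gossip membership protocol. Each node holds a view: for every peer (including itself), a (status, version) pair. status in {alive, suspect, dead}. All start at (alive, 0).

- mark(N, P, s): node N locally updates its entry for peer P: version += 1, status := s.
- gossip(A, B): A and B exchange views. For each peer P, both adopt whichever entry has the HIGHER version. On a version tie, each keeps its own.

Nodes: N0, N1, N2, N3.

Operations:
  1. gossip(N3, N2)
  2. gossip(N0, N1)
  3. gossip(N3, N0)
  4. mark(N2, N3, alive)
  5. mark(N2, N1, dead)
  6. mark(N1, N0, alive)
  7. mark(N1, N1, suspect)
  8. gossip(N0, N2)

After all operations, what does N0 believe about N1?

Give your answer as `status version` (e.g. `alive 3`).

Op 1: gossip N3<->N2 -> N3.N0=(alive,v0) N3.N1=(alive,v0) N3.N2=(alive,v0) N3.N3=(alive,v0) | N2.N0=(alive,v0) N2.N1=(alive,v0) N2.N2=(alive,v0) N2.N3=(alive,v0)
Op 2: gossip N0<->N1 -> N0.N0=(alive,v0) N0.N1=(alive,v0) N0.N2=(alive,v0) N0.N3=(alive,v0) | N1.N0=(alive,v0) N1.N1=(alive,v0) N1.N2=(alive,v0) N1.N3=(alive,v0)
Op 3: gossip N3<->N0 -> N3.N0=(alive,v0) N3.N1=(alive,v0) N3.N2=(alive,v0) N3.N3=(alive,v0) | N0.N0=(alive,v0) N0.N1=(alive,v0) N0.N2=(alive,v0) N0.N3=(alive,v0)
Op 4: N2 marks N3=alive -> (alive,v1)
Op 5: N2 marks N1=dead -> (dead,v1)
Op 6: N1 marks N0=alive -> (alive,v1)
Op 7: N1 marks N1=suspect -> (suspect,v1)
Op 8: gossip N0<->N2 -> N0.N0=(alive,v0) N0.N1=(dead,v1) N0.N2=(alive,v0) N0.N3=(alive,v1) | N2.N0=(alive,v0) N2.N1=(dead,v1) N2.N2=(alive,v0) N2.N3=(alive,v1)

Answer: dead 1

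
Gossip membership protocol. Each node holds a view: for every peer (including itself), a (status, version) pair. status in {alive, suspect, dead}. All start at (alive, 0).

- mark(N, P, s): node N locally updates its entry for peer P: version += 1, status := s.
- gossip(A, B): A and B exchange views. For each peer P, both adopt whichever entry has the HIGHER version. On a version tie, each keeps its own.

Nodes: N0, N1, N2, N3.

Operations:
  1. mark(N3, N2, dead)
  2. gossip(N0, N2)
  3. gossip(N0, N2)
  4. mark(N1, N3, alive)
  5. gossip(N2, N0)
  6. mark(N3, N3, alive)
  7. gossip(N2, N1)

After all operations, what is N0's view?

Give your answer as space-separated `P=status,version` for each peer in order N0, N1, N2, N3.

Answer: N0=alive,0 N1=alive,0 N2=alive,0 N3=alive,0

Derivation:
Op 1: N3 marks N2=dead -> (dead,v1)
Op 2: gossip N0<->N2 -> N0.N0=(alive,v0) N0.N1=(alive,v0) N0.N2=(alive,v0) N0.N3=(alive,v0) | N2.N0=(alive,v0) N2.N1=(alive,v0) N2.N2=(alive,v0) N2.N3=(alive,v0)
Op 3: gossip N0<->N2 -> N0.N0=(alive,v0) N0.N1=(alive,v0) N0.N2=(alive,v0) N0.N3=(alive,v0) | N2.N0=(alive,v0) N2.N1=(alive,v0) N2.N2=(alive,v0) N2.N3=(alive,v0)
Op 4: N1 marks N3=alive -> (alive,v1)
Op 5: gossip N2<->N0 -> N2.N0=(alive,v0) N2.N1=(alive,v0) N2.N2=(alive,v0) N2.N3=(alive,v0) | N0.N0=(alive,v0) N0.N1=(alive,v0) N0.N2=(alive,v0) N0.N3=(alive,v0)
Op 6: N3 marks N3=alive -> (alive,v1)
Op 7: gossip N2<->N1 -> N2.N0=(alive,v0) N2.N1=(alive,v0) N2.N2=(alive,v0) N2.N3=(alive,v1) | N1.N0=(alive,v0) N1.N1=(alive,v0) N1.N2=(alive,v0) N1.N3=(alive,v1)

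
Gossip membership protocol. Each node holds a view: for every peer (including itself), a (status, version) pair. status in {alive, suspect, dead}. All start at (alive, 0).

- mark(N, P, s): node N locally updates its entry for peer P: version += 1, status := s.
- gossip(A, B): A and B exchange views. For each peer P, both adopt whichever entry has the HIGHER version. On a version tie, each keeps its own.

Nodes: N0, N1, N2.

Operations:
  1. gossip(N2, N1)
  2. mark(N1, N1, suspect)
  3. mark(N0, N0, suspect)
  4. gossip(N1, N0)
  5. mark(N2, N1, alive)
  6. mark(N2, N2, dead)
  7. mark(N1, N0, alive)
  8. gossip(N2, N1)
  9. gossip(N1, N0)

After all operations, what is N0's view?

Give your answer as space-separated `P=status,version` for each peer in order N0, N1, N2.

Answer: N0=alive,2 N1=suspect,1 N2=dead,1

Derivation:
Op 1: gossip N2<->N1 -> N2.N0=(alive,v0) N2.N1=(alive,v0) N2.N2=(alive,v0) | N1.N0=(alive,v0) N1.N1=(alive,v0) N1.N2=(alive,v0)
Op 2: N1 marks N1=suspect -> (suspect,v1)
Op 3: N0 marks N0=suspect -> (suspect,v1)
Op 4: gossip N1<->N0 -> N1.N0=(suspect,v1) N1.N1=(suspect,v1) N1.N2=(alive,v0) | N0.N0=(suspect,v1) N0.N1=(suspect,v1) N0.N2=(alive,v0)
Op 5: N2 marks N1=alive -> (alive,v1)
Op 6: N2 marks N2=dead -> (dead,v1)
Op 7: N1 marks N0=alive -> (alive,v2)
Op 8: gossip N2<->N1 -> N2.N0=(alive,v2) N2.N1=(alive,v1) N2.N2=(dead,v1) | N1.N0=(alive,v2) N1.N1=(suspect,v1) N1.N2=(dead,v1)
Op 9: gossip N1<->N0 -> N1.N0=(alive,v2) N1.N1=(suspect,v1) N1.N2=(dead,v1) | N0.N0=(alive,v2) N0.N1=(suspect,v1) N0.N2=(dead,v1)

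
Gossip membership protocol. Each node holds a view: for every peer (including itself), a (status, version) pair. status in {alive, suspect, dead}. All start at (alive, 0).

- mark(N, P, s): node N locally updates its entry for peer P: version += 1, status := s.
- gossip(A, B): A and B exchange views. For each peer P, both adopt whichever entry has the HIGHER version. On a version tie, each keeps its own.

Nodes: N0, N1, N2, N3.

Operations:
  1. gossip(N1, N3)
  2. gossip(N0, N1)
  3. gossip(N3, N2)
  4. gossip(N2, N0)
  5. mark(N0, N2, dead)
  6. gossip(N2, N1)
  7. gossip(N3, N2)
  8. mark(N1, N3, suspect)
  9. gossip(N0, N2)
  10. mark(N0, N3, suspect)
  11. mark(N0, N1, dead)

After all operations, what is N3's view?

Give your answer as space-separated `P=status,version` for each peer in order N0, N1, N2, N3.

Op 1: gossip N1<->N3 -> N1.N0=(alive,v0) N1.N1=(alive,v0) N1.N2=(alive,v0) N1.N3=(alive,v0) | N3.N0=(alive,v0) N3.N1=(alive,v0) N3.N2=(alive,v0) N3.N3=(alive,v0)
Op 2: gossip N0<->N1 -> N0.N0=(alive,v0) N0.N1=(alive,v0) N0.N2=(alive,v0) N0.N3=(alive,v0) | N1.N0=(alive,v0) N1.N1=(alive,v0) N1.N2=(alive,v0) N1.N3=(alive,v0)
Op 3: gossip N3<->N2 -> N3.N0=(alive,v0) N3.N1=(alive,v0) N3.N2=(alive,v0) N3.N3=(alive,v0) | N2.N0=(alive,v0) N2.N1=(alive,v0) N2.N2=(alive,v0) N2.N3=(alive,v0)
Op 4: gossip N2<->N0 -> N2.N0=(alive,v0) N2.N1=(alive,v0) N2.N2=(alive,v0) N2.N3=(alive,v0) | N0.N0=(alive,v0) N0.N1=(alive,v0) N0.N2=(alive,v0) N0.N3=(alive,v0)
Op 5: N0 marks N2=dead -> (dead,v1)
Op 6: gossip N2<->N1 -> N2.N0=(alive,v0) N2.N1=(alive,v0) N2.N2=(alive,v0) N2.N3=(alive,v0) | N1.N0=(alive,v0) N1.N1=(alive,v0) N1.N2=(alive,v0) N1.N3=(alive,v0)
Op 7: gossip N3<->N2 -> N3.N0=(alive,v0) N3.N1=(alive,v0) N3.N2=(alive,v0) N3.N3=(alive,v0) | N2.N0=(alive,v0) N2.N1=(alive,v0) N2.N2=(alive,v0) N2.N3=(alive,v0)
Op 8: N1 marks N3=suspect -> (suspect,v1)
Op 9: gossip N0<->N2 -> N0.N0=(alive,v0) N0.N1=(alive,v0) N0.N2=(dead,v1) N0.N3=(alive,v0) | N2.N0=(alive,v0) N2.N1=(alive,v0) N2.N2=(dead,v1) N2.N3=(alive,v0)
Op 10: N0 marks N3=suspect -> (suspect,v1)
Op 11: N0 marks N1=dead -> (dead,v1)

Answer: N0=alive,0 N1=alive,0 N2=alive,0 N3=alive,0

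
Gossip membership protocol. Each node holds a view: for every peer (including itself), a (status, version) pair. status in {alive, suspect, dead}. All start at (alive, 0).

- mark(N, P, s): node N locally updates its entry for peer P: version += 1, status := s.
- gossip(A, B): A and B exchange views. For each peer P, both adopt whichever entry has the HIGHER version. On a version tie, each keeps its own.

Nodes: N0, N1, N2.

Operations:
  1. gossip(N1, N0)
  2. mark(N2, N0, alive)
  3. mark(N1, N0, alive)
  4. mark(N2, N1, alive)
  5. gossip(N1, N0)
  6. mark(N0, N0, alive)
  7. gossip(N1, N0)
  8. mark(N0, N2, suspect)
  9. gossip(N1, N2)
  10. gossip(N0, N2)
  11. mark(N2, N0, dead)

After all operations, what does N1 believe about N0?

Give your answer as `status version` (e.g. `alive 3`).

Op 1: gossip N1<->N0 -> N1.N0=(alive,v0) N1.N1=(alive,v0) N1.N2=(alive,v0) | N0.N0=(alive,v0) N0.N1=(alive,v0) N0.N2=(alive,v0)
Op 2: N2 marks N0=alive -> (alive,v1)
Op 3: N1 marks N0=alive -> (alive,v1)
Op 4: N2 marks N1=alive -> (alive,v1)
Op 5: gossip N1<->N0 -> N1.N0=(alive,v1) N1.N1=(alive,v0) N1.N2=(alive,v0) | N0.N0=(alive,v1) N0.N1=(alive,v0) N0.N2=(alive,v0)
Op 6: N0 marks N0=alive -> (alive,v2)
Op 7: gossip N1<->N0 -> N1.N0=(alive,v2) N1.N1=(alive,v0) N1.N2=(alive,v0) | N0.N0=(alive,v2) N0.N1=(alive,v0) N0.N2=(alive,v0)
Op 8: N0 marks N2=suspect -> (suspect,v1)
Op 9: gossip N1<->N2 -> N1.N0=(alive,v2) N1.N1=(alive,v1) N1.N2=(alive,v0) | N2.N0=(alive,v2) N2.N1=(alive,v1) N2.N2=(alive,v0)
Op 10: gossip N0<->N2 -> N0.N0=(alive,v2) N0.N1=(alive,v1) N0.N2=(suspect,v1) | N2.N0=(alive,v2) N2.N1=(alive,v1) N2.N2=(suspect,v1)
Op 11: N2 marks N0=dead -> (dead,v3)

Answer: alive 2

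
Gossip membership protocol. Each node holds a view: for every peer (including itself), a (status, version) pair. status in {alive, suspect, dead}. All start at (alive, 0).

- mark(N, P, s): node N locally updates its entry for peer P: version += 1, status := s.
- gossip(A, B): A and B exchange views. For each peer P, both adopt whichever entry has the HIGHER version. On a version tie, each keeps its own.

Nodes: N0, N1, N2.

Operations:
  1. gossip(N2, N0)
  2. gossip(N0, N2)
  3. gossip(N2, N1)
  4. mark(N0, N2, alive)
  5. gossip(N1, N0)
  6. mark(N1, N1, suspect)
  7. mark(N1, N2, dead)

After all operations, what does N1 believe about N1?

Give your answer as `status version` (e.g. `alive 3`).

Answer: suspect 1

Derivation:
Op 1: gossip N2<->N0 -> N2.N0=(alive,v0) N2.N1=(alive,v0) N2.N2=(alive,v0) | N0.N0=(alive,v0) N0.N1=(alive,v0) N0.N2=(alive,v0)
Op 2: gossip N0<->N2 -> N0.N0=(alive,v0) N0.N1=(alive,v0) N0.N2=(alive,v0) | N2.N0=(alive,v0) N2.N1=(alive,v0) N2.N2=(alive,v0)
Op 3: gossip N2<->N1 -> N2.N0=(alive,v0) N2.N1=(alive,v0) N2.N2=(alive,v0) | N1.N0=(alive,v0) N1.N1=(alive,v0) N1.N2=(alive,v0)
Op 4: N0 marks N2=alive -> (alive,v1)
Op 5: gossip N1<->N0 -> N1.N0=(alive,v0) N1.N1=(alive,v0) N1.N2=(alive,v1) | N0.N0=(alive,v0) N0.N1=(alive,v0) N0.N2=(alive,v1)
Op 6: N1 marks N1=suspect -> (suspect,v1)
Op 7: N1 marks N2=dead -> (dead,v2)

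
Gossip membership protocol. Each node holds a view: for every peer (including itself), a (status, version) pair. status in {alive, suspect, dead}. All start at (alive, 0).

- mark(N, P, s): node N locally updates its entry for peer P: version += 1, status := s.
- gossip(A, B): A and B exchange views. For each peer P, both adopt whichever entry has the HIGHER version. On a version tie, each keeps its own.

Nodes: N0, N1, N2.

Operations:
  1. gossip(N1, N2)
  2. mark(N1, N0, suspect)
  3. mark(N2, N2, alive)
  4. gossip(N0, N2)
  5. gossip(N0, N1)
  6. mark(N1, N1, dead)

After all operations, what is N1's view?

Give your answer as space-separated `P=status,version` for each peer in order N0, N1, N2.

Op 1: gossip N1<->N2 -> N1.N0=(alive,v0) N1.N1=(alive,v0) N1.N2=(alive,v0) | N2.N0=(alive,v0) N2.N1=(alive,v0) N2.N2=(alive,v0)
Op 2: N1 marks N0=suspect -> (suspect,v1)
Op 3: N2 marks N2=alive -> (alive,v1)
Op 4: gossip N0<->N2 -> N0.N0=(alive,v0) N0.N1=(alive,v0) N0.N2=(alive,v1) | N2.N0=(alive,v0) N2.N1=(alive,v0) N2.N2=(alive,v1)
Op 5: gossip N0<->N1 -> N0.N0=(suspect,v1) N0.N1=(alive,v0) N0.N2=(alive,v1) | N1.N0=(suspect,v1) N1.N1=(alive,v0) N1.N2=(alive,v1)
Op 6: N1 marks N1=dead -> (dead,v1)

Answer: N0=suspect,1 N1=dead,1 N2=alive,1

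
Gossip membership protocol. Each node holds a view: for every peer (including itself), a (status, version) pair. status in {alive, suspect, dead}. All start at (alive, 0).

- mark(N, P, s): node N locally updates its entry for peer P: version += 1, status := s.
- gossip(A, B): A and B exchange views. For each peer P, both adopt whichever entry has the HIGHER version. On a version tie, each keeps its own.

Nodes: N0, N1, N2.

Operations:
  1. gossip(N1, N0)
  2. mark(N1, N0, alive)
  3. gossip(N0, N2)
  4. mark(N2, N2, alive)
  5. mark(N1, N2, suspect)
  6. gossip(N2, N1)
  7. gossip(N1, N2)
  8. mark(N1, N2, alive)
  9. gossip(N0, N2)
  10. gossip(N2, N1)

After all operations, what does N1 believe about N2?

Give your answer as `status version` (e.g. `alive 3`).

Answer: alive 2

Derivation:
Op 1: gossip N1<->N0 -> N1.N0=(alive,v0) N1.N1=(alive,v0) N1.N2=(alive,v0) | N0.N0=(alive,v0) N0.N1=(alive,v0) N0.N2=(alive,v0)
Op 2: N1 marks N0=alive -> (alive,v1)
Op 3: gossip N0<->N2 -> N0.N0=(alive,v0) N0.N1=(alive,v0) N0.N2=(alive,v0) | N2.N0=(alive,v0) N2.N1=(alive,v0) N2.N2=(alive,v0)
Op 4: N2 marks N2=alive -> (alive,v1)
Op 5: N1 marks N2=suspect -> (suspect,v1)
Op 6: gossip N2<->N1 -> N2.N0=(alive,v1) N2.N1=(alive,v0) N2.N2=(alive,v1) | N1.N0=(alive,v1) N1.N1=(alive,v0) N1.N2=(suspect,v1)
Op 7: gossip N1<->N2 -> N1.N0=(alive,v1) N1.N1=(alive,v0) N1.N2=(suspect,v1) | N2.N0=(alive,v1) N2.N1=(alive,v0) N2.N2=(alive,v1)
Op 8: N1 marks N2=alive -> (alive,v2)
Op 9: gossip N0<->N2 -> N0.N0=(alive,v1) N0.N1=(alive,v0) N0.N2=(alive,v1) | N2.N0=(alive,v1) N2.N1=(alive,v0) N2.N2=(alive,v1)
Op 10: gossip N2<->N1 -> N2.N0=(alive,v1) N2.N1=(alive,v0) N2.N2=(alive,v2) | N1.N0=(alive,v1) N1.N1=(alive,v0) N1.N2=(alive,v2)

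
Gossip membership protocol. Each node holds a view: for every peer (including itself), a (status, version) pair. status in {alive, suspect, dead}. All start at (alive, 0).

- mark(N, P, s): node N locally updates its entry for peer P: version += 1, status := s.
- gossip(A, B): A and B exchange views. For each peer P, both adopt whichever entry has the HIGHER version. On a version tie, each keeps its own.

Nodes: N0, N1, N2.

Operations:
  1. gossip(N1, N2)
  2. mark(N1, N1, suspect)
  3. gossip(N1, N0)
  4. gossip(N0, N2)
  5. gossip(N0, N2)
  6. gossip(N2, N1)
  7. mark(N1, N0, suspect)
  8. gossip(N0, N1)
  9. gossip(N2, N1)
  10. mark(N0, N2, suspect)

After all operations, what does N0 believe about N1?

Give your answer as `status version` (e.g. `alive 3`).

Op 1: gossip N1<->N2 -> N1.N0=(alive,v0) N1.N1=(alive,v0) N1.N2=(alive,v0) | N2.N0=(alive,v0) N2.N1=(alive,v0) N2.N2=(alive,v0)
Op 2: N1 marks N1=suspect -> (suspect,v1)
Op 3: gossip N1<->N0 -> N1.N0=(alive,v0) N1.N1=(suspect,v1) N1.N2=(alive,v0) | N0.N0=(alive,v0) N0.N1=(suspect,v1) N0.N2=(alive,v0)
Op 4: gossip N0<->N2 -> N0.N0=(alive,v0) N0.N1=(suspect,v1) N0.N2=(alive,v0) | N2.N0=(alive,v0) N2.N1=(suspect,v1) N2.N2=(alive,v0)
Op 5: gossip N0<->N2 -> N0.N0=(alive,v0) N0.N1=(suspect,v1) N0.N2=(alive,v0) | N2.N0=(alive,v0) N2.N1=(suspect,v1) N2.N2=(alive,v0)
Op 6: gossip N2<->N1 -> N2.N0=(alive,v0) N2.N1=(suspect,v1) N2.N2=(alive,v0) | N1.N0=(alive,v0) N1.N1=(suspect,v1) N1.N2=(alive,v0)
Op 7: N1 marks N0=suspect -> (suspect,v1)
Op 8: gossip N0<->N1 -> N0.N0=(suspect,v1) N0.N1=(suspect,v1) N0.N2=(alive,v0) | N1.N0=(suspect,v1) N1.N1=(suspect,v1) N1.N2=(alive,v0)
Op 9: gossip N2<->N1 -> N2.N0=(suspect,v1) N2.N1=(suspect,v1) N2.N2=(alive,v0) | N1.N0=(suspect,v1) N1.N1=(suspect,v1) N1.N2=(alive,v0)
Op 10: N0 marks N2=suspect -> (suspect,v1)

Answer: suspect 1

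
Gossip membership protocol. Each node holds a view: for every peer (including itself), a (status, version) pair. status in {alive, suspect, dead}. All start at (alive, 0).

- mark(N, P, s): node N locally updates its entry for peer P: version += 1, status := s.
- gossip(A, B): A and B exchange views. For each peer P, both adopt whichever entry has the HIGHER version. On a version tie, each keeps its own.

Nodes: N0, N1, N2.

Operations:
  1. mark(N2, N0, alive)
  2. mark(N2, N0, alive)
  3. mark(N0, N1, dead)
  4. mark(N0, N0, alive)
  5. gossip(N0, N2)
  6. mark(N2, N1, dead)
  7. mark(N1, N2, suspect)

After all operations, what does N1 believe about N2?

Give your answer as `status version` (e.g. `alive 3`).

Answer: suspect 1

Derivation:
Op 1: N2 marks N0=alive -> (alive,v1)
Op 2: N2 marks N0=alive -> (alive,v2)
Op 3: N0 marks N1=dead -> (dead,v1)
Op 4: N0 marks N0=alive -> (alive,v1)
Op 5: gossip N0<->N2 -> N0.N0=(alive,v2) N0.N1=(dead,v1) N0.N2=(alive,v0) | N2.N0=(alive,v2) N2.N1=(dead,v1) N2.N2=(alive,v0)
Op 6: N2 marks N1=dead -> (dead,v2)
Op 7: N1 marks N2=suspect -> (suspect,v1)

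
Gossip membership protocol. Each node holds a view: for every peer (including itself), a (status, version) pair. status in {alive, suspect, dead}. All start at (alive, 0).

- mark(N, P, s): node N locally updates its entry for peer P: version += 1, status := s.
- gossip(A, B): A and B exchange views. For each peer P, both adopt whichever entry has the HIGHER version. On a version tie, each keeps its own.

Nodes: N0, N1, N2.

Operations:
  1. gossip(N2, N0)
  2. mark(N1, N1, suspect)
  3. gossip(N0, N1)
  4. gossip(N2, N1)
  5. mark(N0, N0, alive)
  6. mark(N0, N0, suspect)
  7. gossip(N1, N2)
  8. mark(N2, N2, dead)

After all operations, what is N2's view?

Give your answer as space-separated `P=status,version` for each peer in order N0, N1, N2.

Answer: N0=alive,0 N1=suspect,1 N2=dead,1

Derivation:
Op 1: gossip N2<->N0 -> N2.N0=(alive,v0) N2.N1=(alive,v0) N2.N2=(alive,v0) | N0.N0=(alive,v0) N0.N1=(alive,v0) N0.N2=(alive,v0)
Op 2: N1 marks N1=suspect -> (suspect,v1)
Op 3: gossip N0<->N1 -> N0.N0=(alive,v0) N0.N1=(suspect,v1) N0.N2=(alive,v0) | N1.N0=(alive,v0) N1.N1=(suspect,v1) N1.N2=(alive,v0)
Op 4: gossip N2<->N1 -> N2.N0=(alive,v0) N2.N1=(suspect,v1) N2.N2=(alive,v0) | N1.N0=(alive,v0) N1.N1=(suspect,v1) N1.N2=(alive,v0)
Op 5: N0 marks N0=alive -> (alive,v1)
Op 6: N0 marks N0=suspect -> (suspect,v2)
Op 7: gossip N1<->N2 -> N1.N0=(alive,v0) N1.N1=(suspect,v1) N1.N2=(alive,v0) | N2.N0=(alive,v0) N2.N1=(suspect,v1) N2.N2=(alive,v0)
Op 8: N2 marks N2=dead -> (dead,v1)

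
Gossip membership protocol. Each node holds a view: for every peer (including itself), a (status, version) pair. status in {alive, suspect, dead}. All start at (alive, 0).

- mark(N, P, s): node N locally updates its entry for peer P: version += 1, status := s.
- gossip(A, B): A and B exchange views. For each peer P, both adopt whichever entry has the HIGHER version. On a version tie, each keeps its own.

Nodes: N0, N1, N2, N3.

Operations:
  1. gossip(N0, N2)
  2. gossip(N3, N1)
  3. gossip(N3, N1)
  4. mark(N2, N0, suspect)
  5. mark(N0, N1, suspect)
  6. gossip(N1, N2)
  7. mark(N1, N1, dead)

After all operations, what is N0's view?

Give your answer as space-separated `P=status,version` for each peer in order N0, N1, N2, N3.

Op 1: gossip N0<->N2 -> N0.N0=(alive,v0) N0.N1=(alive,v0) N0.N2=(alive,v0) N0.N3=(alive,v0) | N2.N0=(alive,v0) N2.N1=(alive,v0) N2.N2=(alive,v0) N2.N3=(alive,v0)
Op 2: gossip N3<->N1 -> N3.N0=(alive,v0) N3.N1=(alive,v0) N3.N2=(alive,v0) N3.N3=(alive,v0) | N1.N0=(alive,v0) N1.N1=(alive,v0) N1.N2=(alive,v0) N1.N3=(alive,v0)
Op 3: gossip N3<->N1 -> N3.N0=(alive,v0) N3.N1=(alive,v0) N3.N2=(alive,v0) N3.N3=(alive,v0) | N1.N0=(alive,v0) N1.N1=(alive,v0) N1.N2=(alive,v0) N1.N3=(alive,v0)
Op 4: N2 marks N0=suspect -> (suspect,v1)
Op 5: N0 marks N1=suspect -> (suspect,v1)
Op 6: gossip N1<->N2 -> N1.N0=(suspect,v1) N1.N1=(alive,v0) N1.N2=(alive,v0) N1.N3=(alive,v0) | N2.N0=(suspect,v1) N2.N1=(alive,v0) N2.N2=(alive,v0) N2.N3=(alive,v0)
Op 7: N1 marks N1=dead -> (dead,v1)

Answer: N0=alive,0 N1=suspect,1 N2=alive,0 N3=alive,0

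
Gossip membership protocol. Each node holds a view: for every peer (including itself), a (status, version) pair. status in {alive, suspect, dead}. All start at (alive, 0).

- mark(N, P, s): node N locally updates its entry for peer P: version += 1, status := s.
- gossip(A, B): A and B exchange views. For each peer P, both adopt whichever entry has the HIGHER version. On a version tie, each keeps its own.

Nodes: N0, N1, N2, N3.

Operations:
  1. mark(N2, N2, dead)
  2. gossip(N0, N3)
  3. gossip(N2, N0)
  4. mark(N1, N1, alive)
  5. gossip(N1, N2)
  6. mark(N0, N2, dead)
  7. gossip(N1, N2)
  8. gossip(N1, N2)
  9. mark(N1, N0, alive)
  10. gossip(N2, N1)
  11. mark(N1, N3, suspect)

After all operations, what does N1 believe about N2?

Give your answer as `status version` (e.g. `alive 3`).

Op 1: N2 marks N2=dead -> (dead,v1)
Op 2: gossip N0<->N3 -> N0.N0=(alive,v0) N0.N1=(alive,v0) N0.N2=(alive,v0) N0.N3=(alive,v0) | N3.N0=(alive,v0) N3.N1=(alive,v0) N3.N2=(alive,v0) N3.N3=(alive,v0)
Op 3: gossip N2<->N0 -> N2.N0=(alive,v0) N2.N1=(alive,v0) N2.N2=(dead,v1) N2.N3=(alive,v0) | N0.N0=(alive,v0) N0.N1=(alive,v0) N0.N2=(dead,v1) N0.N3=(alive,v0)
Op 4: N1 marks N1=alive -> (alive,v1)
Op 5: gossip N1<->N2 -> N1.N0=(alive,v0) N1.N1=(alive,v1) N1.N2=(dead,v1) N1.N3=(alive,v0) | N2.N0=(alive,v0) N2.N1=(alive,v1) N2.N2=(dead,v1) N2.N3=(alive,v0)
Op 6: N0 marks N2=dead -> (dead,v2)
Op 7: gossip N1<->N2 -> N1.N0=(alive,v0) N1.N1=(alive,v1) N1.N2=(dead,v1) N1.N3=(alive,v0) | N2.N0=(alive,v0) N2.N1=(alive,v1) N2.N2=(dead,v1) N2.N3=(alive,v0)
Op 8: gossip N1<->N2 -> N1.N0=(alive,v0) N1.N1=(alive,v1) N1.N2=(dead,v1) N1.N3=(alive,v0) | N2.N0=(alive,v0) N2.N1=(alive,v1) N2.N2=(dead,v1) N2.N3=(alive,v0)
Op 9: N1 marks N0=alive -> (alive,v1)
Op 10: gossip N2<->N1 -> N2.N0=(alive,v1) N2.N1=(alive,v1) N2.N2=(dead,v1) N2.N3=(alive,v0) | N1.N0=(alive,v1) N1.N1=(alive,v1) N1.N2=(dead,v1) N1.N3=(alive,v0)
Op 11: N1 marks N3=suspect -> (suspect,v1)

Answer: dead 1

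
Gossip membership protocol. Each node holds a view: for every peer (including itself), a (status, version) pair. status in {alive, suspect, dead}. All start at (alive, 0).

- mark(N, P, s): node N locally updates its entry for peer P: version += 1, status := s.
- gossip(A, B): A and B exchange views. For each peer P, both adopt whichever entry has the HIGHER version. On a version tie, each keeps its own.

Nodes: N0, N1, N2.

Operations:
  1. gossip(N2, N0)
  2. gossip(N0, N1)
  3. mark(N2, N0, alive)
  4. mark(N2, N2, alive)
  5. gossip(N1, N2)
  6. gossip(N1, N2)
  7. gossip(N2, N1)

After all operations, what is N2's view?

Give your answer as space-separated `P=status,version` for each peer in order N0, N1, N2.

Op 1: gossip N2<->N0 -> N2.N0=(alive,v0) N2.N1=(alive,v0) N2.N2=(alive,v0) | N0.N0=(alive,v0) N0.N1=(alive,v0) N0.N2=(alive,v0)
Op 2: gossip N0<->N1 -> N0.N0=(alive,v0) N0.N1=(alive,v0) N0.N2=(alive,v0) | N1.N0=(alive,v0) N1.N1=(alive,v0) N1.N2=(alive,v0)
Op 3: N2 marks N0=alive -> (alive,v1)
Op 4: N2 marks N2=alive -> (alive,v1)
Op 5: gossip N1<->N2 -> N1.N0=(alive,v1) N1.N1=(alive,v0) N1.N2=(alive,v1) | N2.N0=(alive,v1) N2.N1=(alive,v0) N2.N2=(alive,v1)
Op 6: gossip N1<->N2 -> N1.N0=(alive,v1) N1.N1=(alive,v0) N1.N2=(alive,v1) | N2.N0=(alive,v1) N2.N1=(alive,v0) N2.N2=(alive,v1)
Op 7: gossip N2<->N1 -> N2.N0=(alive,v1) N2.N1=(alive,v0) N2.N2=(alive,v1) | N1.N0=(alive,v1) N1.N1=(alive,v0) N1.N2=(alive,v1)

Answer: N0=alive,1 N1=alive,0 N2=alive,1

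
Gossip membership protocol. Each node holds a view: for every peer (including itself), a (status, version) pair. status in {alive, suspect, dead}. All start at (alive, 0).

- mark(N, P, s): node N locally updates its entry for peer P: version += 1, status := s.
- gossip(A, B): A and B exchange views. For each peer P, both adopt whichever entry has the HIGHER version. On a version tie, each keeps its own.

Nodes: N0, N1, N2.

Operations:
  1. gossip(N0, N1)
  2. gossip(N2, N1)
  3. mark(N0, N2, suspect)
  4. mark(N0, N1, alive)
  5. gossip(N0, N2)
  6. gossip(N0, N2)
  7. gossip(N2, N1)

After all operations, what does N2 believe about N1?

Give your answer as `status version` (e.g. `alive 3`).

Op 1: gossip N0<->N1 -> N0.N0=(alive,v0) N0.N1=(alive,v0) N0.N2=(alive,v0) | N1.N0=(alive,v0) N1.N1=(alive,v0) N1.N2=(alive,v0)
Op 2: gossip N2<->N1 -> N2.N0=(alive,v0) N2.N1=(alive,v0) N2.N2=(alive,v0) | N1.N0=(alive,v0) N1.N1=(alive,v0) N1.N2=(alive,v0)
Op 3: N0 marks N2=suspect -> (suspect,v1)
Op 4: N0 marks N1=alive -> (alive,v1)
Op 5: gossip N0<->N2 -> N0.N0=(alive,v0) N0.N1=(alive,v1) N0.N2=(suspect,v1) | N2.N0=(alive,v0) N2.N1=(alive,v1) N2.N2=(suspect,v1)
Op 6: gossip N0<->N2 -> N0.N0=(alive,v0) N0.N1=(alive,v1) N0.N2=(suspect,v1) | N2.N0=(alive,v0) N2.N1=(alive,v1) N2.N2=(suspect,v1)
Op 7: gossip N2<->N1 -> N2.N0=(alive,v0) N2.N1=(alive,v1) N2.N2=(suspect,v1) | N1.N0=(alive,v0) N1.N1=(alive,v1) N1.N2=(suspect,v1)

Answer: alive 1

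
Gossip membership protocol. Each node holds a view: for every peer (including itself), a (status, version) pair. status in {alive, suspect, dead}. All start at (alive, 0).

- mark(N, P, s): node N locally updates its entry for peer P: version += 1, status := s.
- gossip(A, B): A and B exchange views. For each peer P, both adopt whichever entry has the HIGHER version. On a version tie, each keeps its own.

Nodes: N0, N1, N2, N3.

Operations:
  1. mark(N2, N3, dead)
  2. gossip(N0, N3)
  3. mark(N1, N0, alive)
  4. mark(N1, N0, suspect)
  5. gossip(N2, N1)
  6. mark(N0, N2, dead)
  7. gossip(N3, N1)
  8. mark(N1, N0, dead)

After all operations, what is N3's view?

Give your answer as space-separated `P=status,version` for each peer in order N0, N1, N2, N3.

Answer: N0=suspect,2 N1=alive,0 N2=alive,0 N3=dead,1

Derivation:
Op 1: N2 marks N3=dead -> (dead,v1)
Op 2: gossip N0<->N3 -> N0.N0=(alive,v0) N0.N1=(alive,v0) N0.N2=(alive,v0) N0.N3=(alive,v0) | N3.N0=(alive,v0) N3.N1=(alive,v0) N3.N2=(alive,v0) N3.N3=(alive,v0)
Op 3: N1 marks N0=alive -> (alive,v1)
Op 4: N1 marks N0=suspect -> (suspect,v2)
Op 5: gossip N2<->N1 -> N2.N0=(suspect,v2) N2.N1=(alive,v0) N2.N2=(alive,v0) N2.N3=(dead,v1) | N1.N0=(suspect,v2) N1.N1=(alive,v0) N1.N2=(alive,v0) N1.N3=(dead,v1)
Op 6: N0 marks N2=dead -> (dead,v1)
Op 7: gossip N3<->N1 -> N3.N0=(suspect,v2) N3.N1=(alive,v0) N3.N2=(alive,v0) N3.N3=(dead,v1) | N1.N0=(suspect,v2) N1.N1=(alive,v0) N1.N2=(alive,v0) N1.N3=(dead,v1)
Op 8: N1 marks N0=dead -> (dead,v3)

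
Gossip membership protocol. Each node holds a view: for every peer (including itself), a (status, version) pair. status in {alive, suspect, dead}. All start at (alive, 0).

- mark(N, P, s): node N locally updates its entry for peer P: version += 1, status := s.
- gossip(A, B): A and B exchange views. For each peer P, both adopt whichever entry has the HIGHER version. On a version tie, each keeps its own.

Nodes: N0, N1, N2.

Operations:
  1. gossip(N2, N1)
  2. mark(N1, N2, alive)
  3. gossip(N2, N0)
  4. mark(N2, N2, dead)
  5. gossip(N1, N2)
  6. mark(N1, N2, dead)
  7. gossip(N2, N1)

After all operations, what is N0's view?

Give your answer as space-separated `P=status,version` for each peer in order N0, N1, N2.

Answer: N0=alive,0 N1=alive,0 N2=alive,0

Derivation:
Op 1: gossip N2<->N1 -> N2.N0=(alive,v0) N2.N1=(alive,v0) N2.N2=(alive,v0) | N1.N0=(alive,v0) N1.N1=(alive,v0) N1.N2=(alive,v0)
Op 2: N1 marks N2=alive -> (alive,v1)
Op 3: gossip N2<->N0 -> N2.N0=(alive,v0) N2.N1=(alive,v0) N2.N2=(alive,v0) | N0.N0=(alive,v0) N0.N1=(alive,v0) N0.N2=(alive,v0)
Op 4: N2 marks N2=dead -> (dead,v1)
Op 5: gossip N1<->N2 -> N1.N0=(alive,v0) N1.N1=(alive,v0) N1.N2=(alive,v1) | N2.N0=(alive,v0) N2.N1=(alive,v0) N2.N2=(dead,v1)
Op 6: N1 marks N2=dead -> (dead,v2)
Op 7: gossip N2<->N1 -> N2.N0=(alive,v0) N2.N1=(alive,v0) N2.N2=(dead,v2) | N1.N0=(alive,v0) N1.N1=(alive,v0) N1.N2=(dead,v2)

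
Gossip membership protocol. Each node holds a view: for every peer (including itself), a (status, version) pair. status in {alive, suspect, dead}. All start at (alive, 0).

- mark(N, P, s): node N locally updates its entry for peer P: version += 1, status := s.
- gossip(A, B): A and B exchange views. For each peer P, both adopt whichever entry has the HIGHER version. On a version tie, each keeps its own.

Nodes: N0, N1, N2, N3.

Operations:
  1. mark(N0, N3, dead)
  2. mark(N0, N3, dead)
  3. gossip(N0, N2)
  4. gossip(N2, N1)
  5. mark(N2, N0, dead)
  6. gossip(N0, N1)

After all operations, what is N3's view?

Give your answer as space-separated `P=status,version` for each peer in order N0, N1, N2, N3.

Answer: N0=alive,0 N1=alive,0 N2=alive,0 N3=alive,0

Derivation:
Op 1: N0 marks N3=dead -> (dead,v1)
Op 2: N0 marks N3=dead -> (dead,v2)
Op 3: gossip N0<->N2 -> N0.N0=(alive,v0) N0.N1=(alive,v0) N0.N2=(alive,v0) N0.N3=(dead,v2) | N2.N0=(alive,v0) N2.N1=(alive,v0) N2.N2=(alive,v0) N2.N3=(dead,v2)
Op 4: gossip N2<->N1 -> N2.N0=(alive,v0) N2.N1=(alive,v0) N2.N2=(alive,v0) N2.N3=(dead,v2) | N1.N0=(alive,v0) N1.N1=(alive,v0) N1.N2=(alive,v0) N1.N3=(dead,v2)
Op 5: N2 marks N0=dead -> (dead,v1)
Op 6: gossip N0<->N1 -> N0.N0=(alive,v0) N0.N1=(alive,v0) N0.N2=(alive,v0) N0.N3=(dead,v2) | N1.N0=(alive,v0) N1.N1=(alive,v0) N1.N2=(alive,v0) N1.N3=(dead,v2)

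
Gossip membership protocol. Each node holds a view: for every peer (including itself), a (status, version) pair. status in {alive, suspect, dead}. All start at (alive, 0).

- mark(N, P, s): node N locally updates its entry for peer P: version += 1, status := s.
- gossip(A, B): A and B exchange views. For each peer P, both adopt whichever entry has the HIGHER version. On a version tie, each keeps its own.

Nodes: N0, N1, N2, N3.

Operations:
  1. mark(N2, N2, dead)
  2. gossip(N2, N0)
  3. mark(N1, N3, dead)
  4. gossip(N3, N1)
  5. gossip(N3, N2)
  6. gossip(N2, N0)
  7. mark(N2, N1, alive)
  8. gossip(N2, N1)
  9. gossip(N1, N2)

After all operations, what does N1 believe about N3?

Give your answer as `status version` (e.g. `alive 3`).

Op 1: N2 marks N2=dead -> (dead,v1)
Op 2: gossip N2<->N0 -> N2.N0=(alive,v0) N2.N1=(alive,v0) N2.N2=(dead,v1) N2.N3=(alive,v0) | N0.N0=(alive,v0) N0.N1=(alive,v0) N0.N2=(dead,v1) N0.N3=(alive,v0)
Op 3: N1 marks N3=dead -> (dead,v1)
Op 4: gossip N3<->N1 -> N3.N0=(alive,v0) N3.N1=(alive,v0) N3.N2=(alive,v0) N3.N3=(dead,v1) | N1.N0=(alive,v0) N1.N1=(alive,v0) N1.N2=(alive,v0) N1.N3=(dead,v1)
Op 5: gossip N3<->N2 -> N3.N0=(alive,v0) N3.N1=(alive,v0) N3.N2=(dead,v1) N3.N3=(dead,v1) | N2.N0=(alive,v0) N2.N1=(alive,v0) N2.N2=(dead,v1) N2.N3=(dead,v1)
Op 6: gossip N2<->N0 -> N2.N0=(alive,v0) N2.N1=(alive,v0) N2.N2=(dead,v1) N2.N3=(dead,v1) | N0.N0=(alive,v0) N0.N1=(alive,v0) N0.N2=(dead,v1) N0.N3=(dead,v1)
Op 7: N2 marks N1=alive -> (alive,v1)
Op 8: gossip N2<->N1 -> N2.N0=(alive,v0) N2.N1=(alive,v1) N2.N2=(dead,v1) N2.N3=(dead,v1) | N1.N0=(alive,v0) N1.N1=(alive,v1) N1.N2=(dead,v1) N1.N3=(dead,v1)
Op 9: gossip N1<->N2 -> N1.N0=(alive,v0) N1.N1=(alive,v1) N1.N2=(dead,v1) N1.N3=(dead,v1) | N2.N0=(alive,v0) N2.N1=(alive,v1) N2.N2=(dead,v1) N2.N3=(dead,v1)

Answer: dead 1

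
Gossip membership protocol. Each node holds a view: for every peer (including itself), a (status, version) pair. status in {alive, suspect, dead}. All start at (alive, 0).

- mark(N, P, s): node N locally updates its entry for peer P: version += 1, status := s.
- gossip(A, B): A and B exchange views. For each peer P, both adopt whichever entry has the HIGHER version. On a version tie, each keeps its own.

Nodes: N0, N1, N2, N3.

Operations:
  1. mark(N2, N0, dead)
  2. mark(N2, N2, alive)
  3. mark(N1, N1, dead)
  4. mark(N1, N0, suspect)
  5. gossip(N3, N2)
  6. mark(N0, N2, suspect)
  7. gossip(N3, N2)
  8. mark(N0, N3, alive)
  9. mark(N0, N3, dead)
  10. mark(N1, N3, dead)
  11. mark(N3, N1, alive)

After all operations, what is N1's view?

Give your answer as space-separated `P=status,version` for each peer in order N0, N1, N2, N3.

Op 1: N2 marks N0=dead -> (dead,v1)
Op 2: N2 marks N2=alive -> (alive,v1)
Op 3: N1 marks N1=dead -> (dead,v1)
Op 4: N1 marks N0=suspect -> (suspect,v1)
Op 5: gossip N3<->N2 -> N3.N0=(dead,v1) N3.N1=(alive,v0) N3.N2=(alive,v1) N3.N3=(alive,v0) | N2.N0=(dead,v1) N2.N1=(alive,v0) N2.N2=(alive,v1) N2.N3=(alive,v0)
Op 6: N0 marks N2=suspect -> (suspect,v1)
Op 7: gossip N3<->N2 -> N3.N0=(dead,v1) N3.N1=(alive,v0) N3.N2=(alive,v1) N3.N3=(alive,v0) | N2.N0=(dead,v1) N2.N1=(alive,v0) N2.N2=(alive,v1) N2.N3=(alive,v0)
Op 8: N0 marks N3=alive -> (alive,v1)
Op 9: N0 marks N3=dead -> (dead,v2)
Op 10: N1 marks N3=dead -> (dead,v1)
Op 11: N3 marks N1=alive -> (alive,v1)

Answer: N0=suspect,1 N1=dead,1 N2=alive,0 N3=dead,1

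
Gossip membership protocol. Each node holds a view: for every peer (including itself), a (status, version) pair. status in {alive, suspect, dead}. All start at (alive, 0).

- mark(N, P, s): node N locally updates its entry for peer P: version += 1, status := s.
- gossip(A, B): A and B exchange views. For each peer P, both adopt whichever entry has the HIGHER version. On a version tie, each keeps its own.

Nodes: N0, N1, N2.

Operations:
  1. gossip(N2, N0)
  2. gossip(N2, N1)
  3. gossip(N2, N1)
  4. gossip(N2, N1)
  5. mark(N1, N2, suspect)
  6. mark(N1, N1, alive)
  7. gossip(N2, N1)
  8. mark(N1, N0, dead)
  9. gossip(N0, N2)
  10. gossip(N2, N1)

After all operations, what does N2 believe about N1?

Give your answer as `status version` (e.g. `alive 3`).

Op 1: gossip N2<->N0 -> N2.N0=(alive,v0) N2.N1=(alive,v0) N2.N2=(alive,v0) | N0.N0=(alive,v0) N0.N1=(alive,v0) N0.N2=(alive,v0)
Op 2: gossip N2<->N1 -> N2.N0=(alive,v0) N2.N1=(alive,v0) N2.N2=(alive,v0) | N1.N0=(alive,v0) N1.N1=(alive,v0) N1.N2=(alive,v0)
Op 3: gossip N2<->N1 -> N2.N0=(alive,v0) N2.N1=(alive,v0) N2.N2=(alive,v0) | N1.N0=(alive,v0) N1.N1=(alive,v0) N1.N2=(alive,v0)
Op 4: gossip N2<->N1 -> N2.N0=(alive,v0) N2.N1=(alive,v0) N2.N2=(alive,v0) | N1.N0=(alive,v0) N1.N1=(alive,v0) N1.N2=(alive,v0)
Op 5: N1 marks N2=suspect -> (suspect,v1)
Op 6: N1 marks N1=alive -> (alive,v1)
Op 7: gossip N2<->N1 -> N2.N0=(alive,v0) N2.N1=(alive,v1) N2.N2=(suspect,v1) | N1.N0=(alive,v0) N1.N1=(alive,v1) N1.N2=(suspect,v1)
Op 8: N1 marks N0=dead -> (dead,v1)
Op 9: gossip N0<->N2 -> N0.N0=(alive,v0) N0.N1=(alive,v1) N0.N2=(suspect,v1) | N2.N0=(alive,v0) N2.N1=(alive,v1) N2.N2=(suspect,v1)
Op 10: gossip N2<->N1 -> N2.N0=(dead,v1) N2.N1=(alive,v1) N2.N2=(suspect,v1) | N1.N0=(dead,v1) N1.N1=(alive,v1) N1.N2=(suspect,v1)

Answer: alive 1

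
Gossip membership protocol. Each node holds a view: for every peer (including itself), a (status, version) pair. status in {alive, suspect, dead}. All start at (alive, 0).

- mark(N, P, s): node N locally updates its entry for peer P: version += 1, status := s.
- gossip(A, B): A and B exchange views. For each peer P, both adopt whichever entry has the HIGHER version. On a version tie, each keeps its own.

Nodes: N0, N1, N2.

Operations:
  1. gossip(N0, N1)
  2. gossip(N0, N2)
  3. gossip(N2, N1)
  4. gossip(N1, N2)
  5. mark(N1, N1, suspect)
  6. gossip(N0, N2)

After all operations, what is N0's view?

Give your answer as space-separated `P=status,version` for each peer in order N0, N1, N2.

Op 1: gossip N0<->N1 -> N0.N0=(alive,v0) N0.N1=(alive,v0) N0.N2=(alive,v0) | N1.N0=(alive,v0) N1.N1=(alive,v0) N1.N2=(alive,v0)
Op 2: gossip N0<->N2 -> N0.N0=(alive,v0) N0.N1=(alive,v0) N0.N2=(alive,v0) | N2.N0=(alive,v0) N2.N1=(alive,v0) N2.N2=(alive,v0)
Op 3: gossip N2<->N1 -> N2.N0=(alive,v0) N2.N1=(alive,v0) N2.N2=(alive,v0) | N1.N0=(alive,v0) N1.N1=(alive,v0) N1.N2=(alive,v0)
Op 4: gossip N1<->N2 -> N1.N0=(alive,v0) N1.N1=(alive,v0) N1.N2=(alive,v0) | N2.N0=(alive,v0) N2.N1=(alive,v0) N2.N2=(alive,v0)
Op 5: N1 marks N1=suspect -> (suspect,v1)
Op 6: gossip N0<->N2 -> N0.N0=(alive,v0) N0.N1=(alive,v0) N0.N2=(alive,v0) | N2.N0=(alive,v0) N2.N1=(alive,v0) N2.N2=(alive,v0)

Answer: N0=alive,0 N1=alive,0 N2=alive,0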